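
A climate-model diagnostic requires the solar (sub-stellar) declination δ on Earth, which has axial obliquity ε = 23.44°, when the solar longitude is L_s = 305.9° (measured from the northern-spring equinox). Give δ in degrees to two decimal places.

sin δ = sin ε · sin L_s = sin 23.44° × sin 305.9° = -0.322225.
δ = arcsin(-0.322225) = -18.80°.

δ = -18.80°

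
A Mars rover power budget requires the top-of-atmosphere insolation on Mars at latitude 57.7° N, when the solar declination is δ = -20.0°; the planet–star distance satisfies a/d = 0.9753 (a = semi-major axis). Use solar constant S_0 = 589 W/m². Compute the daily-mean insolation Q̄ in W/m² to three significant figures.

cos h₀ = −tan(+57.7°) tan(-20.000°) = 0.5757, h₀ = 0.9573 rad.
Bracket: h₀ sin ϕ sin δ + cos ϕ cos δ sin h₀ = 0.9573×0.84526×-0.34202 + 0.53435×0.93969×0.81763 = -0.276751 + 0.410551 = 0.133800.
Inverse-square distance factor (a/d)² = 0.9753² = 0.951210.
Q̄ = (S_0/π) × 0.951210 × [bracket] = (589/π) × 0.951210 × 0.133800 = 23.86 W/m².

Q̄ ≈ 23.9 W/m²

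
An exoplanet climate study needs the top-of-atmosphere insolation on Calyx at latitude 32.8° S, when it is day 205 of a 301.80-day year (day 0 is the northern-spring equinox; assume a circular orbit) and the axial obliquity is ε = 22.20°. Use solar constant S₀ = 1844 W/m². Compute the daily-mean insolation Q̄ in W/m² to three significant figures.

Q̄ ≈ 647 W/m²

Solar longitude: λ_s = 360° × (205 − 0)/301.80 = 244.533°.
sin δ = sin 22.20° × sin 244.533° = -0.34113, so δ = -19.946°.
cos H₀ = −tan(-32.8°) tan(-19.946°) = -0.2339, H₀ = 1.8069 rad.
Bracket: H₀ sin φ sin δ + cos φ cos δ sin H₀ = 1.8069×-0.54171×-0.34113 + 0.84057×0.94002×0.97227 = 0.333903 + 0.768242 = 1.102145.
Q̄ = (S₀/π) × [bracket] = (1844/π) × 1.102145 = 646.9 W/m².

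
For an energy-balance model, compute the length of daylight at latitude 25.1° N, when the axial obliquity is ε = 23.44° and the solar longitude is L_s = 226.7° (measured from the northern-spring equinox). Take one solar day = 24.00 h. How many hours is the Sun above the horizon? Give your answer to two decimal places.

Solar declination: sin δ = sin ε · sin L_s = sin 23.44° × sin 226.7° = -0.28950, so δ = -16.828°.
cos h₀ = −tan ϕ · tan δ = −tan(+25.1°) × tan(-16.828°) = 0.1417, so h₀ = 1.4286 rad = 81.86°.
Daylight = 2h₀/(2π) × 24.00 h = (1.4286/π) × 24.00 = 10.91 h.

10.91 h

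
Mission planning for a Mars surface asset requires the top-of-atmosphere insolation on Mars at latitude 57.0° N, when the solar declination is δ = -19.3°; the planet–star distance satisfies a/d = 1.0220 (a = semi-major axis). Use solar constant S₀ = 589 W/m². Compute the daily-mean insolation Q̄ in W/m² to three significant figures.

cos H₀ = −tan(+57.0°) tan(-19.300°) = 0.5393, H₀ = 1.0012 rad.
Bracket: H₀ sin φ sin δ + cos φ cos δ sin H₀ = 1.0012×0.83867×-0.33051 + 0.54464×0.94380×0.84214 = -0.277521 + 0.432886 = 0.155365.
Inverse-square distance factor (a/d)² = 1.0220² = 1.044484.
Q̄ = (S₀/π) × 1.044484 × [bracket] = (589/π) × 1.044484 × 0.155365 = 30.42 W/m².

Q̄ ≈ 30.4 W/m²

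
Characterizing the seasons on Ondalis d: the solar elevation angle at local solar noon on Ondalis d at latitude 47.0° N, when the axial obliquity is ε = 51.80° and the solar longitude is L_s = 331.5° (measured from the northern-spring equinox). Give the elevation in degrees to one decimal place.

Solar declination: sin δ = sin ε · sin L_s = sin 51.80° × sin 331.5° = -0.37498, so δ = -22.023°.
At local noon the hour angle is zero, so the zenith angle equals |ϕ − δ| = |+47.0° − (-22.023°)| = 69.023°.
Elevation = 90° − 69.023° = 21.0°.

21.0°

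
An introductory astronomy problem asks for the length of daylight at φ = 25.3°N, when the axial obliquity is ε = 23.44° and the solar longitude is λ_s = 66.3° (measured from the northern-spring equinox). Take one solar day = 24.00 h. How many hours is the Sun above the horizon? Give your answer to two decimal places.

13.42 h

Solar declination: sin δ = sin ε · sin λ_s = sin 23.44° × sin 66.3° = 0.36424, so δ = +21.361°.
cos H₀ = −tan φ · tan δ = −tan(+25.3°) × tan(+21.361°) = -0.1849, so H₀ = 1.7567 rad = 100.65°.
Daylight = 2H₀/(2π) × 24.00 h = (1.7567/π) × 24.00 = 13.42 h.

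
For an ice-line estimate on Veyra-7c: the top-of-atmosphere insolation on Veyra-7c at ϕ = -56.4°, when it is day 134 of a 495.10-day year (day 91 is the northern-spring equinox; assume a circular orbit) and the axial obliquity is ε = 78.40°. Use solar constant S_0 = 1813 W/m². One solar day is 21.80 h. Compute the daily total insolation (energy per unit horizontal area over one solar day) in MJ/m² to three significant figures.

0.760 MJ/m²

Solar longitude: L_s = 360° × (134 − 91)/495.10 = 31.266°.
sin δ = sin 78.40° × sin 31.266° = 0.50842, so δ = +30.558°.
cos h₀ = −tan(-56.4°) tan(+30.558°) = 0.8887, h₀ = 0.4764 rad.
Bracket: h₀ sin ϕ sin δ + cos ϕ cos δ sin h₀ = 0.4764×-0.83292×0.50842 + 0.55339×0.86111×0.45858 = -0.201743 + 0.218527 = 0.016784.
Q̄ = (S_0/π) × [bracket] = (1813/π) × 0.016784 = 9.6860 W/m².
Daily total = Q̄ × 21.80 h × 3600 s/h = 9.6860 × 21.80 × 3600 / 10⁶ = 0.7602 MJ/m².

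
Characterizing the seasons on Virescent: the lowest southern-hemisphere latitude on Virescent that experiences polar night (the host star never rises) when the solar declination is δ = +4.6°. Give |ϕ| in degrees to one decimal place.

|ϕ| = 85.4°

Polar night requires cos h₀ = −tan ϕ tan δ ≥ 1, i.e. tan ϕ tan δ ≤ −1.
The boundary is |tan ϕ| · |tan δ| = 1, so |ϕ| = 90° − |δ| = 90° − 4.6° = 85.4° in the southern hemisphere.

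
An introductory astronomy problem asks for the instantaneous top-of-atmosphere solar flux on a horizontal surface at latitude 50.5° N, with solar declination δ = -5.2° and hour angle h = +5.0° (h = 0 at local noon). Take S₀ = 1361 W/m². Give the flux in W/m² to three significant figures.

cos θ_z = sin φ sin δ + cos φ cos δ cos h = -0.069934 + 0.631050 = 0.561116.
Flux = S₀ · cos θ_z = 1361 × 0.561116 = 763.7 W/m².

764 W/m²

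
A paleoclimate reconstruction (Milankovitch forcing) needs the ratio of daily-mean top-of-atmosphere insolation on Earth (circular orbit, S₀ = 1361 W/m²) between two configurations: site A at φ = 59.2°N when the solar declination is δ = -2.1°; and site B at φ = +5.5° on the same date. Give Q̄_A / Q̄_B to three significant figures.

— Configuration A (φ=+59.2°):
cos H₀ = −tan(+59.2°) tan(-2.100°) = 0.0615, H₀ = 1.5092 rad.
Bracket: H₀ sin φ sin δ + cos φ cos δ sin H₀ = 1.5092×0.85896×-0.03664 + 0.51204×0.99933×0.99811 = -0.047498 + 0.510730 = 0.463232.
Q̄ = (S₀/π) × [bracket] = (1361/π) × 0.463232 = 200.68 W/m².
— Configuration B (φ=+5.5°):
cos H₀ = −tan(+5.5°) tan(-2.100°) = 0.0035, H₀ = 1.5673 rad.
Bracket: H₀ sin φ sin δ + cos φ cos δ sin H₀ = 1.5673×0.09585×-0.03664 + 0.99540×0.99933×0.99999 = -0.005504 + 0.994723 = 0.989219.
Q̄ = (S₀/π) × [bracket] = (1361/π) × 0.989219 = 428.55 W/m².
Ratio Q̄_A / Q̄_B = 200.68 / 428.55 = 0.4683.

Q̄_A / Q̄_B ≈ 0.468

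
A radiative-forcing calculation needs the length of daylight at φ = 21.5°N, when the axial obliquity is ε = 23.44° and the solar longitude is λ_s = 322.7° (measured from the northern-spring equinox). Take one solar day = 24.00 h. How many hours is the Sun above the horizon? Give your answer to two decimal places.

Solar declination: sin δ = sin ε · sin λ_s = sin 23.44° × sin 322.7° = -0.24106, so δ = -13.949°.
cos H₀ = −tan φ · tan δ = −tan(+21.5°) × tan(-13.949°) = 0.0978, so H₀ = 1.4728 rad = 84.39°.
Daylight = 2H₀/(2π) × 24.00 h = (1.4728/π) × 24.00 = 11.25 h.

11.25 h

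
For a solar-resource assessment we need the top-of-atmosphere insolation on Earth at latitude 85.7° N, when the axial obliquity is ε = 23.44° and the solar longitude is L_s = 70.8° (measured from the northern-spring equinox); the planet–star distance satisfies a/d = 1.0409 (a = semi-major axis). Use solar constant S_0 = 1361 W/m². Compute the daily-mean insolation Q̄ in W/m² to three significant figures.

Solar declination: sin δ = sin ε · sin L_s = sin 23.44° × sin 70.8° = 0.37566, so δ = +22.065°.
cos h₀ = −tan(+85.7°) tan(+22.065°) = -5.3910 ≤ −1 ⇒ polar day, h₀ = π.
Bracket: h₀ sin ϕ sin δ + cos ϕ cos δ sin h₀ = 3.1416×0.99719×0.37566 + 0.07498×0.92676×0.00000 = 1.176857 + 0.000000 = 1.176857.
Inverse-square distance factor (a/d)² = 1.0409² = 1.083473.
Q̄ = (S_0/π) × 1.083473 × [bracket] = (1361/π) × 1.083473 × 1.176857 = 552.4 W/m².

Q̄ ≈ 552 W/m²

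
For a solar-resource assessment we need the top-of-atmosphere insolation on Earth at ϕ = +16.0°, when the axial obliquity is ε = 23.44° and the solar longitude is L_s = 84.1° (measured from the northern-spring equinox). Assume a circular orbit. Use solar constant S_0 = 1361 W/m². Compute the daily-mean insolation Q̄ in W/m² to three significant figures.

Q̄ ≈ 460 W/m²

Solar declination: sin δ = sin ε · sin L_s = sin 23.44° × sin 84.1° = 0.39568, so δ = +23.308°.
cos h₀ = −tan(+16.0°) tan(+23.308°) = -0.1235, h₀ = 1.6947 rad.
Bracket: h₀ sin ϕ sin δ + cos ϕ cos δ sin h₀ = 1.6947×0.27564×0.39568 + 0.96126×0.91839×0.99234 = 0.184833 + 0.876049 = 1.060882.
Q̄ = (S_0/π) × [bracket] = (1361/π) × 1.060882 = 459.6 W/m².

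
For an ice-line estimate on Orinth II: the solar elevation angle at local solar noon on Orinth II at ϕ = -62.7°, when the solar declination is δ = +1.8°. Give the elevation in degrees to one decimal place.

At local noon the hour angle is zero, so the zenith angle equals |ϕ − δ| = |-62.7° − (+1.800°)| = 64.500°.
Elevation = 90° − 64.500° = 25.5°.

25.5°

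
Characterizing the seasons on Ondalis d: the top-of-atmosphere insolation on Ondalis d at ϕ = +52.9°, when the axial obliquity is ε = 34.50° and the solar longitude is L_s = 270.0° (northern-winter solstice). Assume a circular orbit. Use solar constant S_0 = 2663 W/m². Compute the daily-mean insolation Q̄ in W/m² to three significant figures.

Q̄ ≈ 11.0 W/m²

Solar declination: sin δ = sin ε · sin L_s = sin 34.50° × sin 270.0° = -0.56641, so δ = -34.500°.
cos h₀ = −tan(+52.9°) tan(-34.500°) = 0.9087, h₀ = 0.4305 rad.
Bracket: h₀ sin ϕ sin δ + cos ϕ cos δ sin h₀ = 0.4305×0.79758×-0.56641 + 0.60321×0.82413×0.41734 = -0.194482 + 0.207470 = 0.012988.
Q̄ = (S_0/π) × [bracket] = (2663/π) × 0.012988 = 11.01 W/m².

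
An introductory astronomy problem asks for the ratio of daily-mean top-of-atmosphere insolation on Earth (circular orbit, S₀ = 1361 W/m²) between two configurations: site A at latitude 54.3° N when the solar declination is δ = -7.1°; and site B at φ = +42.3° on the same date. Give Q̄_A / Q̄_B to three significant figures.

— Configuration A (φ=+54.3°):
cos H₀ = −tan(+54.3°) tan(-7.100°) = 0.1733, H₀ = 1.3966 rad.
Bracket: H₀ sin φ sin δ + cos φ cos δ sin H₀ = 1.3966×0.81208×-0.12360 + 0.58354×0.99233×0.98486 = -0.140181 + 0.570297 = 0.430116.
Q̄ = (S₀/π) × [bracket] = (1361/π) × 0.430116 = 186.33 W/m².
— Configuration B (φ=+42.3°):
cos H₀ = −tan(+42.3°) tan(-7.100°) = 0.1133, H₀ = 1.4572 rad.
Bracket: H₀ sin φ sin δ + cos φ cos δ sin H₀ = 1.4572×0.67301×-0.12360 + 0.73963×0.99233×0.99356 = -0.121216 + 0.729230 = 0.608014.
Q̄ = (S₀/π) × [bracket] = (1361/π) × 0.608014 = 263.40 W/m².
Ratio Q̄_A / Q̄_B = 186.33 / 263.40 = 0.7074.

Q̄_A / Q̄_B ≈ 0.707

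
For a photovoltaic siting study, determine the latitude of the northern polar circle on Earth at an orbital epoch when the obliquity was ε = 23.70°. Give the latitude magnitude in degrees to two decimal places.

The polar circle is the lowest latitude that experiences at least one full rotation of continuous daylight at the northern-summer solstice; it lies at |φ| = 90° − ε = 90° − 23.70° = 66.30°.

66.30°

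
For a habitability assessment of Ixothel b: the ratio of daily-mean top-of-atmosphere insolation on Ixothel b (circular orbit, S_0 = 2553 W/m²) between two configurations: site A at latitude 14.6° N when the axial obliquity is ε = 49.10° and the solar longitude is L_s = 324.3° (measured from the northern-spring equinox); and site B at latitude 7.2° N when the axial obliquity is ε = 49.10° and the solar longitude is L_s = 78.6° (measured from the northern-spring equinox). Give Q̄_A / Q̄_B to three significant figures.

Q̄_A / Q̄_B ≈ 0.856

— Configuration A (ϕ=+14.6°):
Solar declination: sin δ = sin ε · sin L_s = sin 49.10° × sin 324.3° = -0.44107, so δ = -26.172°.
cos h₀ = −tan(+14.6°) tan(-26.172°) = 0.1280, h₀ = 1.4424 rad.
Bracket: h₀ sin ϕ sin δ + cos ϕ cos δ sin h₀ = 1.4424×0.25207×-0.44107 + 0.96771×0.89747×0.99177 = -0.160367 + 0.861343 = 0.700976.
Q̄ = (S_0/π) × [bracket] = (2553/π) × 0.700976 = 569.64 W/m².
— Configuration B (ϕ=+7.2°):
Solar declination: sin δ = sin ε · sin L_s = sin 49.10° × sin 78.6° = 0.74094, so δ = +47.812°.
cos h₀ = −tan(+7.2°) tan(+47.812°) = -0.1394, h₀ = 1.7106 rad.
Bracket: h₀ sin ϕ sin δ + cos ϕ cos δ sin h₀ = 1.7106×0.12533×0.74094 + 0.99211×0.67157×0.99024 = 0.158850 + 0.659769 = 0.818619.
Q̄ = (S_0/π) × [bracket] = (2553/π) × 0.818619 = 665.25 W/m².
Ratio Q̄_A / Q̄_B = 569.64 / 665.25 = 0.8563.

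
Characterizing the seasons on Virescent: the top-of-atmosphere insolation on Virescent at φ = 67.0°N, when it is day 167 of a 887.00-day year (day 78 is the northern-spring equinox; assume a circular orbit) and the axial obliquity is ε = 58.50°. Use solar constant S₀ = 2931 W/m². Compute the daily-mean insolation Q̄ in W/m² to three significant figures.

Q̄ ≈ 1.36e+03 W/m²

Solar longitude: λ_s = 360° × (167 − 78)/887.00 = 36.122°.
sin δ = sin 58.50° × sin 36.122° = 0.50263, so δ = +30.174°.
cos H₀ = −tan(+67.0°) tan(+30.174°) = -1.3697 ≤ −1 ⇒ polar day, H₀ = π.
Bracket: H₀ sin φ sin δ + cos φ cos δ sin H₀ = 3.1416×0.92050×0.50263 + 0.39073×0.86450×0.00000 = 1.453527 + 0.000000 = 1.453527.
Q̄ = (S₀/π) × [bracket] = (2931/π) × 1.453527 = 1356 W/m².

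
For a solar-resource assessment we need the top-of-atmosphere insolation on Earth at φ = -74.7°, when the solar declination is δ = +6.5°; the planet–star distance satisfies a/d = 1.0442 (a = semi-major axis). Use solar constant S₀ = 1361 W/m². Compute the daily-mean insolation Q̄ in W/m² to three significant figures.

cos H₀ = −tan(-74.7°) tan(+6.500°) = 0.4165, H₀ = 1.1412 rad.
Bracket: H₀ sin φ sin δ + cos φ cos δ sin H₀ = 1.1412×-0.96456×0.11320 + 0.26387×0.99357×0.90915 = -0.124606 + 0.238355 = 0.113749.
Inverse-square distance factor (a/d)² = 1.0442² = 1.090354.
Q̄ = (S₀/π) × 1.090354 × [bracket] = (1361/π) × 1.090354 × 0.113749 = 53.73 W/m².

Q̄ ≈ 53.7 W/m²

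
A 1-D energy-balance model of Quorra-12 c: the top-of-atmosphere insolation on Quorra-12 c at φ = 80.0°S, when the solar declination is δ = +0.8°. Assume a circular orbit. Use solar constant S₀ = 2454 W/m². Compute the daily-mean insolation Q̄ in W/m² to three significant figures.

cos H₀ = −tan(-80.0°) tan(+0.800°) = 0.0792, H₀ = 1.4915 rad.
Bracket: H₀ sin φ sin δ + cos φ cos δ sin H₀ = 1.4915×-0.98481×0.01396 + 0.17365×0.99990×0.99686 = -0.020505 + 0.173087 = 0.152582.
Q̄ = (S₀/π) × [bracket] = (2454/π) × 0.152582 = 119.2 W/m².

Q̄ ≈ 119 W/m²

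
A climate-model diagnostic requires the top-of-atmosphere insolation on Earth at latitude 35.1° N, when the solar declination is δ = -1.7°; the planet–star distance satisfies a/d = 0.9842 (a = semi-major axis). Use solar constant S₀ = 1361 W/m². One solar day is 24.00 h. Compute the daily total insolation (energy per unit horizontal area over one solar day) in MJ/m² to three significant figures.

28.7 MJ/m²

cos H₀ = −tan(+35.1°) tan(-1.700°) = 0.0209, H₀ = 1.5499 rad.
Bracket: H₀ sin φ sin δ + cos φ cos δ sin H₀ = 1.5499×0.57501×-0.02967 + 0.81815×0.99956×0.99978 = -0.026442 + 0.817610 = 0.791168.
Inverse-square distance factor (a/d)² = 0.9842² = 0.968650.
Q̄ = (S₀/π) × 0.968650 × [bracket] = (1361/π) × 0.968650 × 0.791168 = 332.00 W/m².
Daily total = Q̄ × 24.00 h × 3600 s/h = 332.00 × 24.00 × 3600 / 10⁶ = 28.68 MJ/m².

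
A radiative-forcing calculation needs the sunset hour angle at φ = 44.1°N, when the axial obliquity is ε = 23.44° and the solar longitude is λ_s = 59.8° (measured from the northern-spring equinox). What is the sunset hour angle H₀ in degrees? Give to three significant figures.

Solar declination: sin δ = sin ε · sin λ_s = sin 23.44° × sin 59.8° = 0.34380, so δ = +20.108°.
cos H₀ = −tan φ · tan δ = −tan(+44.1°) × tan(+20.108°) = -0.3548, so H₀ = 1.9335 rad = 110.78°.

H₀ = 111°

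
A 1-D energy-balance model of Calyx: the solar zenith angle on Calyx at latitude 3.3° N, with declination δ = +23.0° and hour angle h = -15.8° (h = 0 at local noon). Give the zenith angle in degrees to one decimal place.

θ_z = 24.9°

cos θ_z = sin φ sin δ + cos φ cos δ cos h = 0.022492 + 0.884258 = 0.906750.
θ_z = arccos(0.906750) = 24.9°.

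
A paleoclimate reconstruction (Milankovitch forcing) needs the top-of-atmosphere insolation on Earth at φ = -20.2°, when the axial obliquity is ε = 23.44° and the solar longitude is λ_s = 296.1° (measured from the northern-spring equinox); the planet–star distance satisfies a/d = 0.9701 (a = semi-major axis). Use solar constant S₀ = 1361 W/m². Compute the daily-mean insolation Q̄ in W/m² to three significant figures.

Q̄ ≈ 440 W/m²

Solar declination: sin δ = sin ε · sin λ_s = sin 23.44° × sin 296.1° = -0.35723, so δ = -20.930°.
cos H₀ = −tan(-20.2°) tan(-20.930°) = -0.1407, H₀ = 1.7120 rad.
Bracket: H₀ sin φ sin δ + cos φ cos δ sin H₀ = 1.7120×-0.34530×-0.35723 + 0.93849×0.93402×0.99005 = 0.211178 + 0.867847 = 1.079025.
Inverse-square distance factor (a/d)² = 0.9701² = 0.941094.
Q̄ = (S₀/π) × 0.941094 × [bracket] = (1361/π) × 0.941094 × 1.079025 = 439.9 W/m².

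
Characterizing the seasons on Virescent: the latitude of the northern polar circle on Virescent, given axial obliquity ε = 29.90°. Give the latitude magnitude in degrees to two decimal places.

60.10°

The polar circle is the lowest latitude that experiences at least one full rotation of continuous daylight at the northern-summer solstice; it lies at |ϕ| = 90° − ε = 90° − 29.90° = 60.10°.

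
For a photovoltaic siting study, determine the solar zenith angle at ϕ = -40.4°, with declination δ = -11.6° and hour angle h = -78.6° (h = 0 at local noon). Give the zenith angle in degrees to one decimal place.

cos θ_z = sin ϕ sin δ + cos ϕ cos δ cos h = 0.130323 + 0.147449 = 0.277772.
θ_z = arccos(0.277772) = 73.9°.

θ_z = 73.9°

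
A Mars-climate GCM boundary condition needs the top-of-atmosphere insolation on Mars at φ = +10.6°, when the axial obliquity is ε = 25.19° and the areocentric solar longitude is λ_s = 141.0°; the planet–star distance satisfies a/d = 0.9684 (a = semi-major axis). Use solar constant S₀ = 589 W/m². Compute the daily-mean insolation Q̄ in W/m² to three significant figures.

Q̄ ≈ 180 W/m²

sin δ = sin 25.19° × sin 141.0° = 0.26785, so δ = +15.537°.
cos H₀ = −tan(+10.6°) tan(+15.537°) = -0.0520, H₀ = 1.6228 rad.
Bracket: H₀ sin φ sin δ + cos φ cos δ sin H₀ = 1.6228×0.18395×0.26785 + 0.98294×0.96346×0.99865 = 0.079957 + 0.945745 = 1.025702.
Inverse-square distance factor (a/d)² = 0.9684² = 0.937799.
Q̄ = (S₀/π) × 0.937799 × [bracket] = (589/π) × 0.937799 × 1.025702 = 180.3 W/m².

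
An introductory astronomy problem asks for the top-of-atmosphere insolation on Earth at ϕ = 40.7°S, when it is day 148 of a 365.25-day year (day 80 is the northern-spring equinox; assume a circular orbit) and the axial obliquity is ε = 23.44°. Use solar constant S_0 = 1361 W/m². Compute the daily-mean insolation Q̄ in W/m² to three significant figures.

Solar longitude: L_s = 360° × (148 − 80)/365.25 = 67.023°.
sin δ = sin 23.44° × sin 67.023° = 0.36623, so δ = +21.483°.
cos h₀ = −tan(-40.7°) tan(+21.483°) = 0.3385, h₀ = 1.2254 rad.
Bracket: h₀ sin ϕ sin δ + cos ϕ cos δ sin h₀ = 1.2254×-0.65210×0.36623 + 0.75813×0.93053×0.94096 = -0.292648 + 0.663812 = 0.371164.
Q̄ = (S_0/π) × [bracket] = (1361/π) × 0.371164 = 160.8 W/m².

Q̄ ≈ 161 W/m²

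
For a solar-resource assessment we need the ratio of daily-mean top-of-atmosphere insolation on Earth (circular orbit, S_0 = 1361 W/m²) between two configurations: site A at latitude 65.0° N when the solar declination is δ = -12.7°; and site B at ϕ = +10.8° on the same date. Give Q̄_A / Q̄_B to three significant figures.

— Configuration A (ϕ=+65.0°):
cos h₀ = −tan(+65.0°) tan(-12.700°) = 0.4833, h₀ = 1.0664 rad.
Bracket: h₀ sin ϕ sin δ + cos ϕ cos δ sin h₀ = 1.0664×0.90631×-0.21985 + 0.42262×0.97553×0.87546 = -0.212483 + 0.360933 = 0.148450.
Q̄ = (S_0/π) × [bracket] = (1361/π) × 0.148450 = 64.311 W/m².
— Configuration B (ϕ=+10.8°):
cos h₀ = −tan(+10.8°) tan(-12.700°) = 0.0430, h₀ = 1.5278 rad.
Bracket: h₀ sin ϕ sin δ + cos ϕ cos δ sin h₀ = 1.5278×0.18738×-0.21985 + 0.98229×0.97553×0.99908 = -0.062938 + 0.957372 = 0.894434.
Q̄ = (S_0/π) × [bracket] = (1361/π) × 0.894434 = 387.49 W/m².
Ratio Q̄_A / Q̄_B = 64.311 / 387.49 = 0.1660.

Q̄_A / Q̄_B ≈ 0.166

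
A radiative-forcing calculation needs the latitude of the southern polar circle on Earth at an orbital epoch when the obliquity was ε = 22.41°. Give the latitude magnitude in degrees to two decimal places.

The polar circle is the lowest latitude that experiences at least one full rotation of continuous darkness at the northern-summer solstice; it lies at |φ| = 90° − ε = 90° − 22.41° = 67.59°.

67.59°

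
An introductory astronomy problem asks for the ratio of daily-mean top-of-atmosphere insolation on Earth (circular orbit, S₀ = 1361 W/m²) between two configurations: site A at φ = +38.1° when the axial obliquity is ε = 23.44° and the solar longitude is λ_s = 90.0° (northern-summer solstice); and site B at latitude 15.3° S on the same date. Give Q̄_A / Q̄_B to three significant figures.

Q̄_A / Q̄_B ≈ 1.58

— Configuration A (φ=+38.1°):
Solar declination: sin δ = sin ε · sin λ_s = sin 23.44° × sin 90.0° = 0.39779, so δ = +23.440°.
cos H₀ = −tan(+38.1°) tan(+23.440°) = -0.3400, H₀ = 1.9177 rad.
Bracket: H₀ sin φ sin δ + cos φ cos δ sin H₀ = 1.9177×0.61704×0.39779 + 0.78694×0.91748×0.94044 = 0.470704 + 0.678999 = 1.149703.
Q̄ = (S₀/π) × [bracket] = (1361/π) × 1.149703 = 498.07 W/m².
— Configuration B (φ=-15.3°):
cos H₀ = −tan(-15.3°) tan(+23.440°) = 0.1186, H₀ = 1.4519 rad.
Bracket: H₀ sin φ sin δ + cos φ cos δ sin H₀ = 1.4519×-0.26387×0.39779 + 0.96456×0.91748×0.99294 = -0.152398 + 0.878717 = 0.726319.
Q̄ = (S₀/π) × [bracket] = (1361/π) × 0.726319 = 314.66 W/m².
Ratio Q̄_A / Q̄_B = 498.07 / 314.66 = 1.583.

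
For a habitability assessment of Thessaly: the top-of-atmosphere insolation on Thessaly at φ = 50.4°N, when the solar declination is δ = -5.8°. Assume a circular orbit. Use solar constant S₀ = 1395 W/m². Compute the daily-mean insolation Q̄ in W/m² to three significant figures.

Q̄ ≈ 229 W/m²

cos H₀ = −tan(+50.4°) tan(-5.800°) = 0.1228, H₀ = 1.4477 rad.
Bracket: H₀ sin φ sin δ + cos φ cos δ sin H₀ = 1.4477×0.77051×-0.10106 + 0.63742×0.99488×0.99243 = -0.112729 + 0.629356 = 0.516627.
Q̄ = (S₀/π) × [bracket] = (1395/π) × 0.516627 = 229.4 W/m².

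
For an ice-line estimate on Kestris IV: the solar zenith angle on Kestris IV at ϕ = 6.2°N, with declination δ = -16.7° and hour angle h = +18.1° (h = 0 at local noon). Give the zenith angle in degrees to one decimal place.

θ_z = 29.1°

cos θ_z = sin ϕ sin δ + cos ϕ cos δ cos h = -0.031035 + 0.905100 = 0.874065.
θ_z = arccos(0.874065) = 29.1°.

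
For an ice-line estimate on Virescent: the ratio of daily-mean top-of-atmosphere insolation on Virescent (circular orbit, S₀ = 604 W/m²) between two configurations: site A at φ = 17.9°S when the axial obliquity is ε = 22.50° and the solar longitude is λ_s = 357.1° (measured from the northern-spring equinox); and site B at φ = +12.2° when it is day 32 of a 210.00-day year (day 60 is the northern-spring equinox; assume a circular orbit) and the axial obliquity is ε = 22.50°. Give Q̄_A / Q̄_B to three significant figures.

Q̄_A / Q̄_B ≈ 1.14

— Configuration A (φ=-17.9°):
Solar declination: sin δ = sin ε · sin λ_s = sin 22.50° × sin 357.1° = -0.01936, so δ = -1.109°.
cos H₀ = −tan(-17.9°) tan(-1.109°) = -0.0063, H₀ = 1.5771 rad.
Bracket: H₀ sin φ sin δ + cos φ cos δ sin H₀ = 1.5771×-0.30736×-0.01936 + 0.95159×0.99981×0.99998 = 0.009385 + 0.951390 = 0.960775.
Q̄ = (S₀/π) × [bracket] = (604/π) × 0.960775 = 184.72 W/m².
— Configuration B (φ=+12.2°):
Solar longitude: λ_s = 360° × (32 − 60)/210.00 = -48.000°, i.e. -48.000° + 360° = 312.000°.
sin δ = sin 22.50° × sin 312.000° = -0.28439, so δ = -16.522°.
cos H₀ = −tan(+12.2°) tan(-16.522°) = 0.0641, H₀ = 1.5066 rad.
Bracket: H₀ sin φ sin δ + cos φ cos δ sin H₀ = 1.5066×0.21132×-0.28439 + 0.97742×0.95871×0.99794 = -0.090543 + 0.935132 = 0.844589.
Q̄ = (S₀/π) × [bracket] = (604/π) × 0.844589 = 162.38 W/m².
Ratio Q̄_A / Q̄_B = 184.72 / 162.38 = 1.138.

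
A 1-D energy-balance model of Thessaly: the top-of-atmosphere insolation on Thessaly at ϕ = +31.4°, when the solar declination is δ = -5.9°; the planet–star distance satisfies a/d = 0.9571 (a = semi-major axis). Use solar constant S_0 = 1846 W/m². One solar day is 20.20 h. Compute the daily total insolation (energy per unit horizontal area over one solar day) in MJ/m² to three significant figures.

cos h₀ = −tan(+31.4°) tan(-5.900°) = 0.0631, h₀ = 1.5077 rad.
Bracket: h₀ sin ϕ sin δ + cos ϕ cos δ sin h₀ = 1.5077×0.52101×-0.10279 + 0.85355×0.99470×0.99801 = -0.080744 + 0.847337 = 0.766593.
Inverse-square distance factor (a/d)² = 0.9571² = 0.916040.
Q̄ = (S_0/π) × 0.916040 × [bracket] = (1846/π) × 0.916040 × 0.766593 = 412.63 W/m².
Daily total = Q̄ × 20.20 h × 3600 s/h = 412.63 × 20.20 × 3600 / 10⁶ = 30.01 MJ/m².

30.0 MJ/m²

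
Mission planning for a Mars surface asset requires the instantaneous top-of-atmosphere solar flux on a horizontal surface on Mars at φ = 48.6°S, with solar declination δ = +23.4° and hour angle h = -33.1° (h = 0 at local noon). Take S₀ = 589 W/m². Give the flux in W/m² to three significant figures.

124 W/m²

cos θ_z = sin φ sin δ + cos φ cos δ cos h = -0.297905 + 0.508430 = 0.210525.
Flux = S₀ · cos θ_z = 589 × 0.210525 = 124.0 W/m².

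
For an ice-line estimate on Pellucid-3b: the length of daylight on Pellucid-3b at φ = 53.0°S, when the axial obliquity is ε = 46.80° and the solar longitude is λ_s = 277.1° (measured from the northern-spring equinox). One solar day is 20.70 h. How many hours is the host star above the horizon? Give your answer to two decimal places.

Solar declination: sin δ = sin ε · sin λ_s = sin 46.80° × sin 277.1° = -0.72338, so δ = -46.334°.
Sunrise equation: cos H₀ = −tan φ · tan δ = -1.3903 ≤ −1, so the host star never sets (polar day) and H₀ = π.
Daylight = 2H₀/(2π) × 20.70 h = (3.1416/π) × 20.70 = 20.70 h.

20.70 h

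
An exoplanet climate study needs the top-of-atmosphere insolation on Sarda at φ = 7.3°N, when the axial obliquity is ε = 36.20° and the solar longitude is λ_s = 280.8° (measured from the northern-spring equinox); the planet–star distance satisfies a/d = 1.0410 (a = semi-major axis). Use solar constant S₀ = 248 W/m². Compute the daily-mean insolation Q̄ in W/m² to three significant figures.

Q̄ ≈ 59.5 W/m²

Solar declination: sin δ = sin ε · sin λ_s = sin 36.20° × sin 280.8° = -0.58014, so δ = -35.461°.
cos H₀ = −tan(+7.3°) tan(-35.461°) = 0.0912, H₀ = 1.4794 rad.
Bracket: H₀ sin φ sin δ + cos φ cos δ sin H₀ = 1.4794×0.12706×-0.58014 + 0.99189×0.81451×0.99583 = -0.109050 + 0.804535 = 0.695485.
Inverse-square distance factor (a/d)² = 1.0410² = 1.083681.
Q̄ = (S₀/π) × 1.083681 × [bracket] = (248/π) × 1.083681 × 0.695485 = 59.50 W/m².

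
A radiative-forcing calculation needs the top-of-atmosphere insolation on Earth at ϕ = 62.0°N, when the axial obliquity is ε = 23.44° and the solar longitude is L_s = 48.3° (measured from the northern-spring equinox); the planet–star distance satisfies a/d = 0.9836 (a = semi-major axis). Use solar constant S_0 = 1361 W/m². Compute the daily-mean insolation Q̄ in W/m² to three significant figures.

Q̄ ≈ 394 W/m²

Solar declination: sin δ = sin ε · sin L_s = sin 23.44° × sin 48.3° = 0.29700, so δ = +17.278°.
cos h₀ = −tan(+62.0°) tan(+17.278°) = -0.5850, h₀ = 2.1957 rad.
Bracket: h₀ sin ϕ sin δ + cos ϕ cos δ sin h₀ = 2.1957×0.88295×0.29700 + 0.46947×0.95488×0.81105 = 0.575792 + 0.363584 = 0.939376.
Inverse-square distance factor (a/d)² = 0.9836² = 0.967469.
Q̄ = (S_0/π) × 0.967469 × [bracket] = (1361/π) × 0.967469 × 0.939376 = 393.7 W/m².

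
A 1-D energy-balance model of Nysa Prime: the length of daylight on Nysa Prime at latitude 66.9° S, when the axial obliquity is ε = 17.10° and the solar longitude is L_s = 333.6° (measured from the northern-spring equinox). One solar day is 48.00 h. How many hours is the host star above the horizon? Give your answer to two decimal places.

28.80 h

Solar declination: sin δ = sin ε · sin L_s = sin 17.10° × sin 333.6° = -0.13074, so δ = -7.512°.
cos h₀ = −tan ϕ · tan δ = −tan(-66.9°) × tan(-7.512°) = -0.3092, so h₀ = 1.8851 rad = 108.01°.
Daylight = 2h₀/(2π) × 48.00 h = (1.8851/π) × 48.00 = 28.80 h.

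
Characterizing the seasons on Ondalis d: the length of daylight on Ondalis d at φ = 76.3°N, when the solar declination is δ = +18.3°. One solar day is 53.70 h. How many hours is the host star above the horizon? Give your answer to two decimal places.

53.70 h

Sunrise equation: cos H₀ = −tan φ · tan δ = -1.3567 ≤ −1, so the host star never sets (polar day) and H₀ = π.
Daylight = 2H₀/(2π) × 53.70 h = (3.1416/π) × 53.70 = 53.70 h.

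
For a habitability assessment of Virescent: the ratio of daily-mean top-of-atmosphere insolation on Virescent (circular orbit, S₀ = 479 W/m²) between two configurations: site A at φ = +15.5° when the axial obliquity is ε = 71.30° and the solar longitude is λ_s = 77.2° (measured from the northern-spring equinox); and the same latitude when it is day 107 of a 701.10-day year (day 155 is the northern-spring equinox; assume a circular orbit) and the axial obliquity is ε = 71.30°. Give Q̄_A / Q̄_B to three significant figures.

Q̄_A / Q̄_B ≈ 1.16

— Configuration A (φ=+15.5°):
Solar declination: sin δ = sin ε · sin λ_s = sin 71.30° × sin 77.2° = 0.92367, so δ = +67.469°.
cos H₀ = −tan(+15.5°) tan(+67.469°) = -0.6685, H₀ = 2.3030 rad.
Bracket: H₀ sin φ sin δ + cos φ cos δ sin H₀ = 2.3030×0.26724×0.92367 + 0.96363×0.38319×0.74372 = 0.568476 + 0.274621 = 0.843097.
Q̄ = (S₀/π) × [bracket] = (479/π) × 0.843097 = 128.55 W/m².
— Configuration B (φ=+15.5°):
Solar longitude: λ_s = 360° × (107 − 155)/701.10 = -24.647°, i.e. -24.647° + 360° = 335.353°.
sin δ = sin 71.30° × sin 335.353° = -0.39501, so δ = -23.267°.
cos H₀ = −tan(+15.5°) tan(-23.267°) = 0.1192, H₀ = 1.4513 rad.
Bracket: H₀ sin φ sin δ + cos φ cos δ sin H₀ = 1.4513×0.26724×-0.39501 + 0.96363×0.91868×0.99287 = -0.153203 + 0.878956 = 0.725753.
Q̄ = (S₀/π) × [bracket] = (479/π) × 0.725753 = 110.66 W/m².
Ratio Q̄_A / Q̄_B = 128.55 / 110.66 = 1.162.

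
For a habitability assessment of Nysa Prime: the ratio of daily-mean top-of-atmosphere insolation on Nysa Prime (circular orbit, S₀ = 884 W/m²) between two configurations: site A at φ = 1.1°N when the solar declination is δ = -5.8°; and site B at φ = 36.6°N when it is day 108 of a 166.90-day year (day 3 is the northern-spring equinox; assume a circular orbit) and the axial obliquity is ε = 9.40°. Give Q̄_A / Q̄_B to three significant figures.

Q̄_A / Q̄_B ≈ 1.44

— Configuration A (φ=+1.1°):
cos H₀ = −tan(+1.1°) tan(-5.800°) = 0.0020, H₀ = 1.5688 rad.
Bracket: H₀ sin φ sin δ + cos φ cos δ sin H₀ = 1.5688×0.01920×-0.10106 + 0.99982×0.99488×1.00000 = -0.003044 + 0.994701 = 0.991657.
Q̄ = (S₀/π) × [bracket] = (884/π) × 0.991657 = 279.04 W/m².
— Configuration B (φ=+36.6°):
Solar longitude: λ_s = 360° × (108 − 3)/166.90 = 226.483°.
sin δ = sin 9.40° × sin 226.483° = -0.11844, so δ = -6.802°.
cos H₀ = −tan(+36.6°) tan(-6.802°) = 0.0886, H₀ = 1.4821 rad.
Bracket: H₀ sin φ sin δ + cos φ cos δ sin H₀ = 1.4821×0.59622×-0.11844 + 0.80282×0.99296×0.99607 = -0.104660 + 0.794035 = 0.689375.
Q̄ = (S₀/π) × [bracket] = (884/π) × 0.689375 = 193.98 W/m².
Ratio Q̄_A / Q̄_B = 279.04 / 193.98 = 1.438.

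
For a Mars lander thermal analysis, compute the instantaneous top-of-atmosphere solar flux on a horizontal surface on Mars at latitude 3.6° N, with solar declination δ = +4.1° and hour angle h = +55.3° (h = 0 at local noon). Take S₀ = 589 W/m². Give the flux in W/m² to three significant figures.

336 W/m²

cos θ_z = sin φ sin δ + cos φ cos δ cos h = 0.004489 + 0.566702 = 0.571191.
Flux = S₀ · cos θ_z = 589 × 0.571191 = 336.4 W/m².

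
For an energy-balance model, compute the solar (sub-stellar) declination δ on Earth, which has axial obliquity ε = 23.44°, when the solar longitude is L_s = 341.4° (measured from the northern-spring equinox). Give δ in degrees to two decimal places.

δ = -7.29°

sin δ = sin ε · sin L_s = sin 23.44° × sin 341.4° = -0.126878.
δ = arcsin(-0.126878) = -7.29°.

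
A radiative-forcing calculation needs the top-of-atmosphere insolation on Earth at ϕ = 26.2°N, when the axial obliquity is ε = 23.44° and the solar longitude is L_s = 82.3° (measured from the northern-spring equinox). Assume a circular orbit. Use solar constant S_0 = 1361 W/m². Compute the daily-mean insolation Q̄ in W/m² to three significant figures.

Solar declination: sin δ = sin ε · sin L_s = sin 23.44° × sin 82.3° = 0.39420, so δ = +23.216°.
cos h₀ = −tan(+26.2°) tan(+23.216°) = -0.2111, h₀ = 1.7835 rad.
Bracket: h₀ sin ϕ sin δ + cos ϕ cos δ sin h₀ = 1.7835×0.44151×0.39420 + 0.89726×0.91902×0.97747 = 0.310406 + 0.806022 = 1.116428.
Q̄ = (S_0/π) × [bracket] = (1361/π) × 1.116428 = 483.7 W/m².

Q̄ ≈ 484 W/m²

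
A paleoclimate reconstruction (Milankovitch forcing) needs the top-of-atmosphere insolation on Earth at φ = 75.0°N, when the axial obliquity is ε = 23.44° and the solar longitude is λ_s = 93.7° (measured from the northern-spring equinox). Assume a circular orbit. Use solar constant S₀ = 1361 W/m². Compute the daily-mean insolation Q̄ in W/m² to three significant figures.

Q̄ ≈ 522 W/m²

Solar declination: sin δ = sin ε · sin λ_s = sin 23.44° × sin 93.7° = 0.39696, so δ = +23.388°.
cos H₀ = −tan(+75.0°) tan(+23.388°) = -1.6141 ≤ −1 ⇒ polar day, H₀ = π.
Bracket: H₀ sin φ sin δ + cos φ cos δ sin H₀ = 3.1416×0.96593×0.39696 + 0.25882×0.91784×0.00000 = 1.204601 + 0.000000 = 1.204601.
Q̄ = (S₀/π) × [bracket] = (1361/π) × 1.204601 = 521.9 W/m².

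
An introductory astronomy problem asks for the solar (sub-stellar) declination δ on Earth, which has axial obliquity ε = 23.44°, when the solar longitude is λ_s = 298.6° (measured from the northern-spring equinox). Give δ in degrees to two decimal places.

δ = -20.44°

sin δ = sin ε · sin λ_s = sin 23.44° × sin 298.6° = -0.349252.
δ = arcsin(-0.349252) = -20.44°.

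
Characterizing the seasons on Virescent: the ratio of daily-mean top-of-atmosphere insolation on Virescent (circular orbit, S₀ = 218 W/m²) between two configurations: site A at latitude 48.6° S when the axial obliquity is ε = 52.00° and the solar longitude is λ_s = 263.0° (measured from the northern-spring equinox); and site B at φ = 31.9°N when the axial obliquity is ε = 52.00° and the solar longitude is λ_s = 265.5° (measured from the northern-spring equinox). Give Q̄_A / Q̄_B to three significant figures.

— Configuration A (φ=-48.6°):
Solar declination: sin δ = sin ε · sin λ_s = sin 52.00° × sin 263.0° = -0.78214, so δ = -51.457°.
cos H₀ = −tan(-48.6°) tan(-51.457°) = -1.4238 ≤ −1 ⇒ polar day, H₀ = π.
Bracket: H₀ sin φ sin δ + cos φ cos δ sin H₀ = 3.1416×-0.75011×-0.78214 + 0.66131×0.62311×0.00000 = 1.843149 + 0.000000 = 1.843149.
Q̄ = (S₀/π) × [bracket] = (218/π) × 1.843149 = 127.90 W/m².
— Configuration B (φ=+31.9°):
Solar declination: sin δ = sin ε · sin λ_s = sin 52.00° × sin 265.5° = -0.78558, so δ = -51.774°.
cos H₀ = −tan(+31.9°) tan(-51.774°) = 0.7903, H₀ = 0.6596 rad.
Bracket: H₀ sin φ sin δ + cos φ cos δ sin H₀ = 0.6596×0.52844×-0.78558 + 0.84897×0.61876×0.61277 = -0.273821 + 0.321893 = 0.048072.
Q̄ = (S₀/π) × [bracket] = (218/π) × 0.048072 = 3.3358 W/m².
Ratio Q̄_A / Q̄_B = 127.90 / 3.3358 = 38.34.

Q̄_A / Q̄_B ≈ 38.3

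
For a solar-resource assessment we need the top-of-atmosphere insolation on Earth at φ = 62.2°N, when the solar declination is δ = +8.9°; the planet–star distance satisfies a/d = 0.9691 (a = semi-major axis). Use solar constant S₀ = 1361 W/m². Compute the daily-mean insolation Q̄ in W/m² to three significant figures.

Q̄ ≈ 283 W/m²

cos H₀ = −tan(+62.2°) tan(+8.900°) = -0.2970, H₀ = 1.8724 rad.
Bracket: H₀ sin φ sin δ + cos φ cos δ sin H₀ = 1.8724×0.88458×0.15471 + 0.46639×0.98796×0.95487 = 0.256244 + 0.439980 = 0.696224.
Inverse-square distance factor (a/d)² = 0.9691² = 0.939155.
Q̄ = (S₀/π) × 0.939155 × [bracket] = (1361/π) × 0.939155 × 0.696224 = 283.3 W/m².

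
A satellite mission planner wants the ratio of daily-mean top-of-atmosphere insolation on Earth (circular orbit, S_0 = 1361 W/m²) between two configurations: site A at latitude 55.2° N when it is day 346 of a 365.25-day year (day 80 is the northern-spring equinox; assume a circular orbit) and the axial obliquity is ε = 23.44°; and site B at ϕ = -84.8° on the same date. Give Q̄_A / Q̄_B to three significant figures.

Q̄_A / Q̄_B ≈ 0.0970

— Configuration A (ϕ=+55.2°):
Solar longitude: L_s = 360° × (346 − 80)/365.25 = 262.177°.
sin δ = sin 23.44° × sin 262.177° = -0.39409, so δ = -23.209°.
cos h₀ = −tan(+55.2°) tan(-23.209°) = 0.6169, h₀ = 0.9059 rad.
Bracket: h₀ sin ϕ sin δ + cos ϕ cos δ sin h₀ = 0.9059×0.82115×-0.39409 + 0.57071×0.91907×0.78701 = -0.293156 + 0.412804 = 0.119648.
Q̄ = (S_0/π) × [bracket] = (1361/π) × 0.119648 = 51.834 W/m².
— Configuration B (ϕ=-84.8°):
cos h₀ = −tan(-84.8°) tan(-23.209°) = -4.7116 ≤ −1 ⇒ polar day, h₀ = π.
Bracket: h₀ sin ϕ sin δ + cos ϕ cos δ sin h₀ = 3.1416×-0.99588×-0.39409 + 0.09063×0.91907×0.00000 = 1.232972 + 0.000000 = 1.232972.
Q̄ = (S_0/π) × [bracket] = (1361/π) × 1.232972 = 534.15 W/m².
Ratio Q̄_A / Q̄_B = 51.834 / 534.15 = 0.09704.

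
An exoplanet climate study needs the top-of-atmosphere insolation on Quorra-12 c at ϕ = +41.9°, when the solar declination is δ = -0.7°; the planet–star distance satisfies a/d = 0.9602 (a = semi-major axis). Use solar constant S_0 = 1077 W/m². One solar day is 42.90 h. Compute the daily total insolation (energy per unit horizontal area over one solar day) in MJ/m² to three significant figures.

35.7 MJ/m²

cos h₀ = −tan(+41.9°) tan(-0.700°) = 0.0110, h₀ = 1.5598 rad.
Bracket: h₀ sin ϕ sin δ + cos ϕ cos δ sin h₀ = 1.5598×0.66783×-0.01222 + 0.74431×0.99993×0.99994 = -0.012729 + 0.744213 = 0.731484.
Inverse-square distance factor (a/d)² = 0.9602² = 0.921984.
Q̄ = (S_0/π) × 0.921984 × [bracket] = (1077/π) × 0.921984 × 0.731484 = 231.20 W/m².
Daily total = Q̄ × 42.90 h × 3600 s/h = 231.20 × 42.90 × 3600 / 10⁶ = 35.71 MJ/m².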